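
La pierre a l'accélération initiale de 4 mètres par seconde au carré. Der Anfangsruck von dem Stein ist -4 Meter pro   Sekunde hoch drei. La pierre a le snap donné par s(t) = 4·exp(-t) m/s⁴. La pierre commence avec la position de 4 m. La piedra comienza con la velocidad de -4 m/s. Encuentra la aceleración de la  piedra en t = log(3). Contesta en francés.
En partant du snap s(t) = 4·exp(-t), nous prenons 2 intégrales. L'intégrale du snap, avec j(0) = -4, donne le jerk: j(t) = -4·exp(-t). En prenant ∫j(t)dt et en appliquant a(0) = 4, nous trouvons a(t) = 4·exp(-t). En utilisant a(t) = 4·exp(-t) et en substituant t = log(3), nous trouvons a = 4/3.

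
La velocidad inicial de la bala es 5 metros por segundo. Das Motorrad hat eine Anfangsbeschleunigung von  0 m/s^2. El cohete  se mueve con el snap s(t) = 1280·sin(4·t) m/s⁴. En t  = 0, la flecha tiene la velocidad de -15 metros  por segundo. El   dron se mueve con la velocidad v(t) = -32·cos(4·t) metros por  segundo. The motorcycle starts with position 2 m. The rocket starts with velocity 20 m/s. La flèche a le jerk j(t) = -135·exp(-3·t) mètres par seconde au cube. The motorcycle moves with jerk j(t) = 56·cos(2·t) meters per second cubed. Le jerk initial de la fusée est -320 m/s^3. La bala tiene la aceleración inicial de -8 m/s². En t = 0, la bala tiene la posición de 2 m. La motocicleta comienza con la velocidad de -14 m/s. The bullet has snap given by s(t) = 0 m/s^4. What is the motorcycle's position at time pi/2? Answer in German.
Wir müssen unsere Gleichung für den Ruck j(t) = 56·cos(2·t) 3-mal integrieren. Das Integral von dem Ruck ist die Beschleunigung. Mit a(0) = 0 erhalten wir a(t) = 28·sin(2·t). Das Integral von der Beschleunigung ist die Geschwindigkeit. Mit v(0) = -14 erhalten wir v(t) = -14·cos(2·t). Die Stammfunktion von der Geschwindigkeit ist die Position. Mit x(0) = 2 erhalten wir x(t) = 2 - 7·sin(2·t). Aus der Gleichung für die Position x(t) = 2 - 7·sin(2·t), setzen wir t = pi/2 ein und erhalten x = 2.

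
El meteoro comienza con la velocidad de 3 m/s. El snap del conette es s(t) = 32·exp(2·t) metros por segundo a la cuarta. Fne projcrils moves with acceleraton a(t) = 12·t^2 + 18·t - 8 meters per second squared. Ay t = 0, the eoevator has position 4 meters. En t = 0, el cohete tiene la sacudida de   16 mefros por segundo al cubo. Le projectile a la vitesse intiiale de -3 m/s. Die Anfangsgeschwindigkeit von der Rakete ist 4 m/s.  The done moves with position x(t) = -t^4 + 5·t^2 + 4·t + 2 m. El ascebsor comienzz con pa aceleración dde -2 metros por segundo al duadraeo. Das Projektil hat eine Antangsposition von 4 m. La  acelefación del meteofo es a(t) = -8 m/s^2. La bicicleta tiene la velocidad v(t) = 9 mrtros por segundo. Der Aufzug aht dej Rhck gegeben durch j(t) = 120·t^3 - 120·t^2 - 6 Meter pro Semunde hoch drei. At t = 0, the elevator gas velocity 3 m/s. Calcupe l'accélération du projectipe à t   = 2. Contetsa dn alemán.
Mit a(t) = 12·t^2 + 18·t - 8 und Einsetzen von t = 2, finden wir a = 76.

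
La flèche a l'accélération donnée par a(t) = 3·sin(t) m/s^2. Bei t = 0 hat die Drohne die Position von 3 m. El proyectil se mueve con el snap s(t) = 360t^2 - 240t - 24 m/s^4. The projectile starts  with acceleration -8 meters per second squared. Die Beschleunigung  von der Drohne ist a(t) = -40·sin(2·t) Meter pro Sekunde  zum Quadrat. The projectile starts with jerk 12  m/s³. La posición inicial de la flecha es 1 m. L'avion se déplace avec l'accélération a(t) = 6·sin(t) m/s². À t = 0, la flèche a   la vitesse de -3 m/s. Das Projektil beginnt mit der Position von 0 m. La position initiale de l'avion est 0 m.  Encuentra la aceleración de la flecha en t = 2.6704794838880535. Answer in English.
Using a(t) = 3·sin(t) and substituting t = 2.6704794838880535, we find a = 1.36163541414986.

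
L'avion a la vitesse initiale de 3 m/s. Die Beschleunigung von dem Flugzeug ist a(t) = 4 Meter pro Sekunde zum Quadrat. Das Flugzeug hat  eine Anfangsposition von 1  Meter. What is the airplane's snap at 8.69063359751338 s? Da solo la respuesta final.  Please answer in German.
s(8.69063359751338) = 0.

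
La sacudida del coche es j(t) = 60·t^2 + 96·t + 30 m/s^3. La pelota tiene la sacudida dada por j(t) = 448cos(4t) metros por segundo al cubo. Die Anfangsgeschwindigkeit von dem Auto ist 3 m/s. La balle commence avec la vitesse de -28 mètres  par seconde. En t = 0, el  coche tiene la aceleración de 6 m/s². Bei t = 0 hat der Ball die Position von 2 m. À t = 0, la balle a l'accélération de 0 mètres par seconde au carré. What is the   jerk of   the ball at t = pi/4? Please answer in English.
We have jerk j(t) = 448·cos(4·t). Substituting t = pi/4: j(pi/4) = -448.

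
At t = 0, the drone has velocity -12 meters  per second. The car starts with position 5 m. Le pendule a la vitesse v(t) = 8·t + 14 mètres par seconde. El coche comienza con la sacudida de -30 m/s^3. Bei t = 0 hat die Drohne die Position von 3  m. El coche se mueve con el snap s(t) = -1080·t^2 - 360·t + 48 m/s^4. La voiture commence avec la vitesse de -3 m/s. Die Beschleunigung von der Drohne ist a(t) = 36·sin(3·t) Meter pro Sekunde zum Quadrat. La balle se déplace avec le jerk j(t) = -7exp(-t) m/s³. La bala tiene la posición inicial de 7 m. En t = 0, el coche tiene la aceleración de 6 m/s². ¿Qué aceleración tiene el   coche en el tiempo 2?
Para resolver esto, necesitamos tomar 2 antiderivadas de nuestra ecuación del snap s(t) = -1080·t^2 - 360·t + 48. Tomando ∫s(t)dt y aplicando j(0) = -30, encontramos j(t) = -360·t^3 - 180·t^2 + 48·t - 30. Tomando ∫j(t)dt y aplicando a(0) = 6, encontramos a(t) = -90·t^4 - 60·t^3 + 24·t^2 - 30·t + 6. Usando a(t) = -90·t^4 - 60·t^3 + 24·t^2 - 30·t + 6 y sustituyendo t = 2, encontramos a = -1878.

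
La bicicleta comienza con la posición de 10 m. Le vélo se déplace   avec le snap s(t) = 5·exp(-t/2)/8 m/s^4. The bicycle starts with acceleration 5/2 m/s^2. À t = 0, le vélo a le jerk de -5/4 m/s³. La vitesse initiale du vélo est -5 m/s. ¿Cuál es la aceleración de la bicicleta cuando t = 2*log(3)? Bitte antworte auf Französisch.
En partant du snap s(t) = 5·exp(-t/2)/8, nous prenons 2 primitives. L'intégrale du snap est le jerk. En utilisant j(0) = -5/4, nous obtenons j(t) = -5·exp(-t/2)/4. En intégrant le jerk et en utilisant la condition initiale a(0) = 5/2, nous obtenons a(t) = 5·exp(-t/2)/2. Nous avons l'accélération a(t) = 5·exp(-t/2)/2. En substituant t = 2*log(3): a(2*log(3)) = 5/6.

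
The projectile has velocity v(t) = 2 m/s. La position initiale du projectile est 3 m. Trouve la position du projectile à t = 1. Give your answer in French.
Nous devons intégrer notre équation de la vitesse v(t) = 2 1 fois. En prenant ∫v(t)dt et en appliquant x(0) = 3, nous trouvons x(t) = 2·t + 3. En utilisant x(t) = 2·t + 3 et en substituant t = 1, nous trouvons x = 5.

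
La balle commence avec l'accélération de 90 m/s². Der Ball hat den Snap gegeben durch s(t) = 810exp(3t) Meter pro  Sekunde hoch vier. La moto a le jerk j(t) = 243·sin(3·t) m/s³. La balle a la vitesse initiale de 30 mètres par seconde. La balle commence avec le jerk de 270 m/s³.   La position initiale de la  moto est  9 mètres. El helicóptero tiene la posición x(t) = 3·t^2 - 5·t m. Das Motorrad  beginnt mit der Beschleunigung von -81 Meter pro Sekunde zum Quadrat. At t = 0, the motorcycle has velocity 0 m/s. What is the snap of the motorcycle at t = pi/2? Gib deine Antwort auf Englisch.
We must differentiate our jerk equation j(t) = 243·sin(3·t) 1 time. Taking d/dt of j(t), we find s(t) = 729·cos(3·t). Using s(t) = 729·cos(3·t) and substituting t = pi/2, we find s = 0.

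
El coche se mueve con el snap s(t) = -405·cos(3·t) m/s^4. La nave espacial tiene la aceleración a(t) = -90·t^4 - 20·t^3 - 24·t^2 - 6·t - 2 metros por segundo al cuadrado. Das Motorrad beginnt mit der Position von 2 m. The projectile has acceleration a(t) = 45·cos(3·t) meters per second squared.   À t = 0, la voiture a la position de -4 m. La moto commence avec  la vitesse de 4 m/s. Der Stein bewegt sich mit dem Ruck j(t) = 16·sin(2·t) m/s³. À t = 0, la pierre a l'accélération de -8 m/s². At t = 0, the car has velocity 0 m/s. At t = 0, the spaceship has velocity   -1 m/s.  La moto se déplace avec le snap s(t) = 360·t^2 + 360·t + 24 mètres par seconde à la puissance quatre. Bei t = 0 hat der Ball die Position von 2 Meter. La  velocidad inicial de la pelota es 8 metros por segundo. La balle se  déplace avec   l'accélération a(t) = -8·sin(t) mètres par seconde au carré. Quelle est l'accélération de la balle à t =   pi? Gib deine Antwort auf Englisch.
From the given acceleration equation a(t) = -8·sin(t), we substitute t = pi to get a = 0.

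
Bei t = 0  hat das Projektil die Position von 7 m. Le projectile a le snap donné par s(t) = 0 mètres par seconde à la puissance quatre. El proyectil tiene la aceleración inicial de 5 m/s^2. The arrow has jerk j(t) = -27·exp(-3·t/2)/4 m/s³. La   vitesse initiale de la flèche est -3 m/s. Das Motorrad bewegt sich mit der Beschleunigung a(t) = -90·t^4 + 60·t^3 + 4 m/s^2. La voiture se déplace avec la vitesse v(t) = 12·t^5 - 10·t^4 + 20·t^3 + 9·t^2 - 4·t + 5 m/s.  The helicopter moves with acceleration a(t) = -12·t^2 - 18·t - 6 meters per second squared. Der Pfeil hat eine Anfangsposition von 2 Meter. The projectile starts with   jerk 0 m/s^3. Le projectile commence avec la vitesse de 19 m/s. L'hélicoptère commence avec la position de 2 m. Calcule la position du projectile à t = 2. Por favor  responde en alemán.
Um dies zu lösen, müssen wir 4 Stammfunktionen unserer Gleichung für den Snap s(t) = 0 finden. Das Integral von dem Snap, mit j(0) = 0, ergibt den Ruck: j(t) = 0. Durch Integration von dem Ruck und Verwendung der Anfangsbedingung a(0) = 5, erhalten wir a(t) = 5. Durch Integration von der Beschleunigung und Verwendung der Anfangsbedingung v(0) = 19, erhalten wir v(t) = 5·t + 19. Das Integral von der Geschwindigkeit, mit x(0) = 7, ergibt die Position: x(t) = 5·t^2/2 + 19·t + 7. Mit x(t) = 5·t^2/2 + 19·t + 7 und Einsetzen von t = 2, finden wir x = 55.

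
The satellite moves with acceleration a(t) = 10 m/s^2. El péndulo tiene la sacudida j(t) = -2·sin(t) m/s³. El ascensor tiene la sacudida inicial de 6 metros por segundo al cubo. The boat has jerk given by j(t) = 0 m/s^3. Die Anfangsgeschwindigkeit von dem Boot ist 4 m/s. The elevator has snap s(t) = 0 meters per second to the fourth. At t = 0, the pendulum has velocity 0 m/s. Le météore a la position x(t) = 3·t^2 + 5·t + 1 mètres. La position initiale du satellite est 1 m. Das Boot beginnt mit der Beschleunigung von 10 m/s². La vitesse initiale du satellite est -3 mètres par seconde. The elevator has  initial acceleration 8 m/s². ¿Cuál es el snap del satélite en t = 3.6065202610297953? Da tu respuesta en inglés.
We must differentiate our acceleration equation a(t) = 10 2 times. Taking d/dt of a(t), we find j(t) = 0. Differentiating jerk, we get snap: s(t) = 0. From the given snap equation s(t) = 0, we substitute t = 3.6065202610297953 to get s = 0.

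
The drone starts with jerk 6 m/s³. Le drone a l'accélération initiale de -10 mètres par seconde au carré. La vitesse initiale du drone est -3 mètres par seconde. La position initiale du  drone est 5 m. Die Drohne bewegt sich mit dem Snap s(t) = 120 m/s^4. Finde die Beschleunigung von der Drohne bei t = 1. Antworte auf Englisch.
To solve this, we need to take 2 antiderivatives of our snap equation s(t) = 120. Taking ∫s(t)dt and applying j(0) = 6, we find j(t) = 120·t + 6. Taking ∫j(t)dt and applying a(0) = -10, we find a(t) = 60·t^2 + 6·t - 10. From the given acceleration equation a(t) = 60·t^2 + 6·t - 10, we substitute t = 1 to get a = 56.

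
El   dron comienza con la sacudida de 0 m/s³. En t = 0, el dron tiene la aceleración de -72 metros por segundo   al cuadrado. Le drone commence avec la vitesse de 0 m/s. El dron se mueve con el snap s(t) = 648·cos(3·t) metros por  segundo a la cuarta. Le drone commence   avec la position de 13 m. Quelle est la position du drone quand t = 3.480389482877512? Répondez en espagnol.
Necesitamos integrar nuestra ecuación del snap s(t) = 648·cos(3·t) 4 veces. Tomando ∫s(t)dt y aplicando j(0) = 0, encontramos j(t) = 216·sin(3·t). Tomando ∫j(t)dt y aplicando a(0) = -72, encontramos a(t) = -72·cos(3·t). Tomando ∫a(t)dt y aplicando v(0) = 0, encontramos v(t) = -24·sin(3·t). Integrando la velocidad y usando la condición inicial x(0) = 13, obtenemos x(t) = 8·cos(3·t) + 5. Usando x(t) = 8·cos(3·t) + 5 y sustituyendo t = 3.480389482877512, encontramos x = 0.788494164265546.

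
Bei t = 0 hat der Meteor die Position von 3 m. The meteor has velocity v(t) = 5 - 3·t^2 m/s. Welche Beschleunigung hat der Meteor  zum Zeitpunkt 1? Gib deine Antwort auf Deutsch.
Um dies zu lösen, müssen wir 1 Ableitung unserer Gleichung für die Geschwindigkeit v(t) = 5 - 3·t^2 nehmen. Mit d/dt von v(t) finden wir a(t) = -6·t. Wir haben die Beschleunigung a(t) = -6·t. Durch Einsetzen von t = 1: a(1) = -6.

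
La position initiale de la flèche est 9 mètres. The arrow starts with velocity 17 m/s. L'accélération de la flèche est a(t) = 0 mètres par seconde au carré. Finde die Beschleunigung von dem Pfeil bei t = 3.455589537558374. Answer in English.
We have acceleration a(t) = 0. Substituting t = 3.455589537558374: a(3.455589537558374) = 0.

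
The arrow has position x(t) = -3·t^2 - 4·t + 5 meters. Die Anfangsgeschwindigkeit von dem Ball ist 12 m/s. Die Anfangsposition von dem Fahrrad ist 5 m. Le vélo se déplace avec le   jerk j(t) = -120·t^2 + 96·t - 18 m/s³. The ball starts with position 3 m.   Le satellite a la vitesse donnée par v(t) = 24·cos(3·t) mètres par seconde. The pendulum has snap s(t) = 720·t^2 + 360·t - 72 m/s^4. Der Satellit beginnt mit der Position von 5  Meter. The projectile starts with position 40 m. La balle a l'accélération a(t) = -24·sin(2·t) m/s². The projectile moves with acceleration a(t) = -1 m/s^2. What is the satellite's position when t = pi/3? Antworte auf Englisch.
To find the answer, we compute 1 antiderivative of v(t) = 24·cos(3·t). The integral of velocity is position. Using x(0) = 5, we get x(t) = 8·sin(3·t) + 5. We have position x(t) = 8·sin(3·t) + 5. Substituting t = pi/3: x(pi/3) = 5.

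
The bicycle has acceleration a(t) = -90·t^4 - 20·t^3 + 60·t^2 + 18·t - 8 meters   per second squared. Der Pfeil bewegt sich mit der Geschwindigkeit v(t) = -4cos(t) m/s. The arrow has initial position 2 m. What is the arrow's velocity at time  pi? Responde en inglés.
From the given velocity equation v(t) = -4·cos(t), we substitute t = pi to get v = 4.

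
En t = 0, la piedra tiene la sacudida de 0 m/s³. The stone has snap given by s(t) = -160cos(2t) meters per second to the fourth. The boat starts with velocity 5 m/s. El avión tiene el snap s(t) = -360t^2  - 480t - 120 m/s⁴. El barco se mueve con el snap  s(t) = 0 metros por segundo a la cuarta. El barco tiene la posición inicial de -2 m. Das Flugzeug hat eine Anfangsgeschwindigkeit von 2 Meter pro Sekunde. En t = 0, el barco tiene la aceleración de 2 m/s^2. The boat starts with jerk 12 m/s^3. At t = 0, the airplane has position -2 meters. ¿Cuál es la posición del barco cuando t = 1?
Necesitamos integrar nuestra ecuación del snap s(t) = 0 4 veces. La integral del snap, con j(0) = 12, da la sacudida: j(t) = 12. La antiderivada de la sacudida es la aceleración. Usando a(0) = 2, obtenemos a(t) = 12·t + 2. La integral de la aceleración, con v(0) = 5, da la velocidad: v(t) = 6·t^2 + 2·t + 5. Integrando la velocidad y usando la condición inicial x(0) = -2, obtenemos x(t) = 2·t^3 + t^2 + 5·t - 2. Tenemos la posición x(t) = 2·t^3 + t^2 + 5·t - 2. Sustituyendo t = 1: x(1) = 6.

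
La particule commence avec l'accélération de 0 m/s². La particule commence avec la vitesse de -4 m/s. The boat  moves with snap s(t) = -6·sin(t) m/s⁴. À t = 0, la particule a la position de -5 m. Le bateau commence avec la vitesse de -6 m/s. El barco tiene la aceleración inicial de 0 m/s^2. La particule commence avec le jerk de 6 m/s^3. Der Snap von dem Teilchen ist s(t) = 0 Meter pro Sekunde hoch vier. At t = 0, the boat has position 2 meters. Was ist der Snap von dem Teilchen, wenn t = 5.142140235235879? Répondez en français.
Nous avons le snap s(t) = 0. En substituant t = 5.142140235235879: s(5.142140235235879) = 0.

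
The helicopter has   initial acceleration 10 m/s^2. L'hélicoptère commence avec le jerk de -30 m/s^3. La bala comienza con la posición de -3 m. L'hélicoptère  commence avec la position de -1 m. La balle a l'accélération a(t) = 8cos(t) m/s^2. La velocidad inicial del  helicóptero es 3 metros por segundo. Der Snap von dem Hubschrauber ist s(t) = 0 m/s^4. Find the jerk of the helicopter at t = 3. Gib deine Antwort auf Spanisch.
Debemos encontrar la integral de nuestra ecuación del snap s(t) = 0 1 vez. La integral del snap, con j(0) = -30, da la sacudida: j(t) = -30. Tenemos la sacudida j(t) = -30. Sustituyendo t = 3: j(3) = -30.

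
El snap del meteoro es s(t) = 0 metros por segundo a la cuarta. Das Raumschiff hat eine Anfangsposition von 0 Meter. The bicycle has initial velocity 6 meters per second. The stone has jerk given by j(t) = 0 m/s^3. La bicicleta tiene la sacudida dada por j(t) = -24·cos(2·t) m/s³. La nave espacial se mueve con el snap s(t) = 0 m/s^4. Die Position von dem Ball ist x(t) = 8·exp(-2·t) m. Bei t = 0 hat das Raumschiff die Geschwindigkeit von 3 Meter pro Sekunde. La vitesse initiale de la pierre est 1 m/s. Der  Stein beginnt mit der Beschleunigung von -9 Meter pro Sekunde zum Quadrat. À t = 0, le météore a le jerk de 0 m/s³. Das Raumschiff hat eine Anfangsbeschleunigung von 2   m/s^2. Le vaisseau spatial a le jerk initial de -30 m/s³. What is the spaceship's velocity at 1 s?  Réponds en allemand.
Ausgehend von dem Snap s(t) = 0, nehmen wir 3 Stammfunktionen. Die Stammfunktion von dem Snap ist der Ruck. Mit j(0) = -30 erhalten wir j(t) = -30. Das Integral von dem Ruck ist die Beschleunigung. Mit a(0) = 2 erhalten wir a(t) = 2 - 30·t. Durch Integration von der Beschleunigung und Verwendung der Anfangsbedingung v(0) = 3, erhalten wir v(t) = -15·t^2 + 2·t + 3. Mit v(t) = -15·t^2 + 2·t + 3 und Einsetzen von t = 1, finden wir v = -10.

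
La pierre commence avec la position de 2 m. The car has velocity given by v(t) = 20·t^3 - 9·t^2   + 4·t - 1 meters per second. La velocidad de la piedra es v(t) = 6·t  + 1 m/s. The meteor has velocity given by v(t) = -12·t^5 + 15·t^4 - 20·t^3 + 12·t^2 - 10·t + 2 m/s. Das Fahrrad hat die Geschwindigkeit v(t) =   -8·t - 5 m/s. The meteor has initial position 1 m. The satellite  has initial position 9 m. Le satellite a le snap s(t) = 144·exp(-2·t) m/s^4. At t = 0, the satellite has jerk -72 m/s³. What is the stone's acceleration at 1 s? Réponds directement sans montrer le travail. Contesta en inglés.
The acceleration at t = 1 is a = 6.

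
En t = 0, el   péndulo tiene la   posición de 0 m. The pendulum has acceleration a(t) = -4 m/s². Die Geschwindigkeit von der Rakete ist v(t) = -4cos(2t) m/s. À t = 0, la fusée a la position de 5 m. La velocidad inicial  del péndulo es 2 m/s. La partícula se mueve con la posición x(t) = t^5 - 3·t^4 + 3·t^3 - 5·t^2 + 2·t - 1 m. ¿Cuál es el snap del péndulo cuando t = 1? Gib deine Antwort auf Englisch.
We must differentiate our acceleration equation a(t) = -4 2 times. Differentiating acceleration, we get jerk: j(t) = 0. The derivative of jerk gives snap: s(t) = 0. We have snap s(t) = 0. Substituting t = 1: s(1) = 0.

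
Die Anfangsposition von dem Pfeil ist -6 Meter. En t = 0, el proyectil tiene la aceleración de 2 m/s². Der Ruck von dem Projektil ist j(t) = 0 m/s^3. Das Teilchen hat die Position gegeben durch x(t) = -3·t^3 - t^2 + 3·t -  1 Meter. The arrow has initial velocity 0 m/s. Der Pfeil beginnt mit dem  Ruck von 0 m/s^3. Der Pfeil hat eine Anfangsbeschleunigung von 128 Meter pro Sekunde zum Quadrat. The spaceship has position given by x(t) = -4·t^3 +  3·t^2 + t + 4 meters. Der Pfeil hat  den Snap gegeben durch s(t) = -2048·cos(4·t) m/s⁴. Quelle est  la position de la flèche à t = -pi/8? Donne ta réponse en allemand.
Um dies zu lösen, müssen wir 4 Stammfunktionen unserer Gleichung für den Snap s(t) = -2048·cos(4·t) finden. Das Integral von dem Snap, mit j(0) = 0, ergibt den Ruck: j(t) = -512·sin(4·t). Die Stammfunktion von dem Ruck, mit a(0) = 128, ergibt die Beschleunigung: a(t) = 128·cos(4·t). Die Stammfunktion von der Beschleunigung ist die Geschwindigkeit. Mit v(0) = 0 erhalten wir v(t) = 32·sin(4·t). Durch Integration von der Geschwindigkeit und Verwendung der Anfangsbedingung x(0) = -6, erhalten wir x(t) = 2 - 8·cos(4·t). Wir haben die Position x(t) = 2 - 8·cos(4·t). Durch Einsetzen von t = -pi/8: x(-pi/8) = 2.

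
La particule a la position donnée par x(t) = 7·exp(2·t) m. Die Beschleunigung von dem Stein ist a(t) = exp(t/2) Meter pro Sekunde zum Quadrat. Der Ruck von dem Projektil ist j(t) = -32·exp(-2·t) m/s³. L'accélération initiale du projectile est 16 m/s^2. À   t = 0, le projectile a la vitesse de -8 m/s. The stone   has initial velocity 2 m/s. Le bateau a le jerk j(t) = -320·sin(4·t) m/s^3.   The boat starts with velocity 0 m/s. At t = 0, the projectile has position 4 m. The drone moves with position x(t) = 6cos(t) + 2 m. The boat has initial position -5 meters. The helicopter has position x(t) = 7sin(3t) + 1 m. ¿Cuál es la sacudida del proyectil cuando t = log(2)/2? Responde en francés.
Nous avons le jerk j(t) = -32·exp(-2·t). En substituant t = log(2)/2: j(log(2)/2) = -16.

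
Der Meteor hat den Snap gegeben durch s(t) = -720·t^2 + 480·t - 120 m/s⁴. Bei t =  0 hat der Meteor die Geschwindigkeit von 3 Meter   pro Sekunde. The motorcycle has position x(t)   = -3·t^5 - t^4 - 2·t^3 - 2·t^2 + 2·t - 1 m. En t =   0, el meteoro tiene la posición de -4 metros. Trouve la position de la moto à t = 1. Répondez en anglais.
Using x(t) = -3·t^5 - t^4 - 2·t^3 - 2·t^2 + 2·t - 1 and substituting t = 1, we find x = -7.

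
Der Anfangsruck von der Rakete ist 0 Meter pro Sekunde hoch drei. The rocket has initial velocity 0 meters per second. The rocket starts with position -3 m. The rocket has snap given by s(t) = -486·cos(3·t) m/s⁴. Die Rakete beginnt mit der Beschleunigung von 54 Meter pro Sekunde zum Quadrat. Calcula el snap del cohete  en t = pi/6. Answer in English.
Using s(t) = -486·cos(3·t) and substituting t = pi/6, we find s = 0.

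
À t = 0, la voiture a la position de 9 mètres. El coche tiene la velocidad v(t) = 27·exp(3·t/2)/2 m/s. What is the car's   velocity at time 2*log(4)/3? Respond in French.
De l'équation de la vitesse v(t) = 27·exp(3·t/2)/2, nous substituons t = 2*log(4)/3 pour obtenir v = 54.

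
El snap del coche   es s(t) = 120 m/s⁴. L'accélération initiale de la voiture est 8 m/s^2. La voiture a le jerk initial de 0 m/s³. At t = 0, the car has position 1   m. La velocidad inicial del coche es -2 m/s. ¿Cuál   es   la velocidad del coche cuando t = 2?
Debemos encontrar la antiderivada de nuestra ecuación del snap s(t) = 120 3 veces. Integrando el snap y usando la condición inicial j(0) = 0, obtenemos j(t) = 120·t. La antiderivada de la sacudida es la aceleración. Usando a(0) = 8, obtenemos a(t) = 60·t^2 + 8. La integral de la aceleración es la velocidad. Usando v(0) = -2, obtenemos v(t) = 20·t^3 + 8·t - 2. De la ecuación de la velocidad v(t) = 20·t^3 + 8·t - 2, sustituimos t = 2 para obtener v = 174.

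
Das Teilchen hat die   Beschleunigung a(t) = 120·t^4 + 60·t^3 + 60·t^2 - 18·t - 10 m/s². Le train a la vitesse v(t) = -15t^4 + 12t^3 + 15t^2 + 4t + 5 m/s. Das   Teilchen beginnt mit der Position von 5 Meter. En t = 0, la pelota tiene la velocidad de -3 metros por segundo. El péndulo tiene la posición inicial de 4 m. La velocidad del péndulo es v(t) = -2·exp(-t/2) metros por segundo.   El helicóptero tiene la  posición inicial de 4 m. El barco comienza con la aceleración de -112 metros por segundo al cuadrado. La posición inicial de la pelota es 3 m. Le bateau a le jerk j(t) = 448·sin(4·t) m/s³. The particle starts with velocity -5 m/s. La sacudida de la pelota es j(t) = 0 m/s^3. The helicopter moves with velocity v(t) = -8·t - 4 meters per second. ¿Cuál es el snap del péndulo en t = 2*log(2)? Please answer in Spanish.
Partiendo de la velocidad v(t) = -2·exp(-t/2), tomamos 3 derivadas. Derivando la velocidad, obtenemos la aceleración: a(t) = exp(-t/2). Derivando la aceleración, obtenemos la sacudida: j(t) = -exp(-t/2)/2. Derivando la sacudida, obtenemos el snap: s(t) = exp(-t/2)/4. Tenemos el snap s(t) = exp(-t/2)/4. Sustituyendo t = 2*log(2): s(2*log(2)) = 1/8.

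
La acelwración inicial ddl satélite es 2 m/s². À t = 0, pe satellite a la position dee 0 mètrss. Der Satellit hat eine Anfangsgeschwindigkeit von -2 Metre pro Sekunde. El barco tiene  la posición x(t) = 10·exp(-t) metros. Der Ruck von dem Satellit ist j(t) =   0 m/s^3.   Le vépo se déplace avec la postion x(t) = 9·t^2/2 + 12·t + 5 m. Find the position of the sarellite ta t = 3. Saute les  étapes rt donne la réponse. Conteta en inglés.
The position at t = 3 is x = 3.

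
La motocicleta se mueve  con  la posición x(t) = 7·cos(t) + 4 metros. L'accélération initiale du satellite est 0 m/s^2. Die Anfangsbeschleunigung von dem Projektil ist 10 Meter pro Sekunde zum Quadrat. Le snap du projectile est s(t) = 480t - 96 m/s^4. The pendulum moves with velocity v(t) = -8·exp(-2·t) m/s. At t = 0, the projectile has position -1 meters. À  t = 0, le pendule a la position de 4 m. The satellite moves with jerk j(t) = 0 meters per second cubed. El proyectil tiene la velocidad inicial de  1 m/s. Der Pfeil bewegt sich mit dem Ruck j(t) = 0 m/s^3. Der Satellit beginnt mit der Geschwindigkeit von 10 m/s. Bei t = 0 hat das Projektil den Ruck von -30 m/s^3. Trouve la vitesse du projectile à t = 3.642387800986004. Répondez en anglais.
Starting from snap s(t) = 480·t - 96, we take 3 antiderivatives. Finding the antiderivative of s(t) and using j(0) = -30: j(t) = 240·t^2 - 96·t - 30. The integral of jerk is acceleration. Using a(0) = 10, we get a(t) = 80·t^3 - 48·t^2 - 30·t + 10. Finding the antiderivative of a(t) and using v(0) = 1: v(t) = 20·t^4 - 16·t^3 - 15·t^2 + 10·t + 1. From the given velocity equation v(t) = 20·t^4 - 16·t^3 - 15·t^2 + 10·t + 1, we substitute t = 3.642387800986004 to get v = 2585.50263425524.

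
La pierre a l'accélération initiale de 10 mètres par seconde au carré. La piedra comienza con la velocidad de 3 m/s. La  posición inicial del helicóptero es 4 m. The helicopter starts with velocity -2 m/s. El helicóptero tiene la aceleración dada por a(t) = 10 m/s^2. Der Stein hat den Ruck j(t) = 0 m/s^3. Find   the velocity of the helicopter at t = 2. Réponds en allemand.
Wir müssen unsere Gleichung für die Beschleunigung a(t) = 10 1-mal integrieren. Mit ∫a(t)dt und Anwendung von v(0) = -2, finden wir v(t) = 10·t - 2. Mit v(t) = 10·t - 2 und Einsetzen von t = 2, finden wir v = 18.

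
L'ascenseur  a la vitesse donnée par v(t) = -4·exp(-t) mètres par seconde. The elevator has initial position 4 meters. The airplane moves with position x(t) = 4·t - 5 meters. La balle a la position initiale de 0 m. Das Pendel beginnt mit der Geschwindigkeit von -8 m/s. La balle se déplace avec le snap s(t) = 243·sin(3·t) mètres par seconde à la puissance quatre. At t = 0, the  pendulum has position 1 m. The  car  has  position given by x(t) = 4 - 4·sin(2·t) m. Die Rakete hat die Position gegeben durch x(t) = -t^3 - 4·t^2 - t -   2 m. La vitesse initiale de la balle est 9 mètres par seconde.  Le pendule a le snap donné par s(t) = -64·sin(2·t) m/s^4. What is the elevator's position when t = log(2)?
To find the answer, we compute 1 antiderivative of v(t) = -4·exp(-t). The antiderivative of velocity, with x(0) = 4, gives position: x(t) = 4·exp(-t). Using x(t) = 4·exp(-t) and substituting t = log(2), we find x = 2.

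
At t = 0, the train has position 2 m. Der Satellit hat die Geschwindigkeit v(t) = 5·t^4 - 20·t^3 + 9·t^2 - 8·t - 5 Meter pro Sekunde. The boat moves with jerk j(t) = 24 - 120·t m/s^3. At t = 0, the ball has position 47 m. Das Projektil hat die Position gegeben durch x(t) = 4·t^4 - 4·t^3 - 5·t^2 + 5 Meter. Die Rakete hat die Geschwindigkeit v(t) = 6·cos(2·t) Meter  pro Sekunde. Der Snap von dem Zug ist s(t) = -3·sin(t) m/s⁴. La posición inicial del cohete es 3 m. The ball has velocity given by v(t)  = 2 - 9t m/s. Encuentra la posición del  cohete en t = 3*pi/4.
Debemos encontrar la antiderivada de nuestra ecuación de la velocidad v(t) = 6·cos(2·t) 1 vez. La integral de la velocidad es la posición. Usando x(0) = 3, obtenemos x(t) = 3·sin(2·t) + 3. De la ecuación de la posición x(t) = 3·sin(2·t) + 3, sustituimos t = 3*pi/4 para obtener x = 0.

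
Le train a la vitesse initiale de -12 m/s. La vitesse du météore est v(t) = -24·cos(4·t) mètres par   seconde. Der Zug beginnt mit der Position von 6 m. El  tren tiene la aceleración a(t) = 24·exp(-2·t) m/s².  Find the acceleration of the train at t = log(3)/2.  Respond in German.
Aus der Gleichung für die Beschleunigung a(t) = 24·exp(-2·t), setzen wir t = log(3)/2 ein und erhalten a = 8.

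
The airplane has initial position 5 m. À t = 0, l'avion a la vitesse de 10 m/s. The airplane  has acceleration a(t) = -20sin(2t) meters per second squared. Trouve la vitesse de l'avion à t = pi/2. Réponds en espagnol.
Debemos encontrar la integral de nuestra ecuación de la aceleración a(t) = -20·sin(2·t) 1 vez. La integral de la aceleración es la velocidad. Usando v(0) = 10, obtenemos v(t) = 10·cos(2·t). De la ecuación de la velocidad v(t) = 10·cos(2·t), sustituimos t = pi/2 para obtener v = -10.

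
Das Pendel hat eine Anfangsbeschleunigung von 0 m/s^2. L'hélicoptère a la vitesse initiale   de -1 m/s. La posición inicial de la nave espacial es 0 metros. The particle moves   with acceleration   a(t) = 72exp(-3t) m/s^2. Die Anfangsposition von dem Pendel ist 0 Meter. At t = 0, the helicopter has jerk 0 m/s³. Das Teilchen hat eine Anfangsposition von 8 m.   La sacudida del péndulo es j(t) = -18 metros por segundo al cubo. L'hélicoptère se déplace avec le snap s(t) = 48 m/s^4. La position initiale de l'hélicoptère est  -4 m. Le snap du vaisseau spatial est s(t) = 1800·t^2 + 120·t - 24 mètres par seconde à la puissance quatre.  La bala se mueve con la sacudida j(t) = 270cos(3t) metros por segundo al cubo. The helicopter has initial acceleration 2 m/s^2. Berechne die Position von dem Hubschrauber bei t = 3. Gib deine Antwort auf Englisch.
To find the answer, we compute 4 antiderivatives of s(t) = 48. The antiderivative of snap is jerk. Using j(0) = 0, we get j(t) = 48·t. The integral of jerk, with a(0) = 2, gives acceleration: a(t) = 24·t^2 + 2. Integrating acceleration and using the initial condition v(0) = -1, we get v(t) = 8·t^3 + 2·t - 1. Finding the integral of v(t) and using x(0) = -4: x(t) = 2·t^4 + t^2 - t - 4. Using x(t) = 2·t^4 + t^2 - t - 4 and substituting t = 3, we find x = 164.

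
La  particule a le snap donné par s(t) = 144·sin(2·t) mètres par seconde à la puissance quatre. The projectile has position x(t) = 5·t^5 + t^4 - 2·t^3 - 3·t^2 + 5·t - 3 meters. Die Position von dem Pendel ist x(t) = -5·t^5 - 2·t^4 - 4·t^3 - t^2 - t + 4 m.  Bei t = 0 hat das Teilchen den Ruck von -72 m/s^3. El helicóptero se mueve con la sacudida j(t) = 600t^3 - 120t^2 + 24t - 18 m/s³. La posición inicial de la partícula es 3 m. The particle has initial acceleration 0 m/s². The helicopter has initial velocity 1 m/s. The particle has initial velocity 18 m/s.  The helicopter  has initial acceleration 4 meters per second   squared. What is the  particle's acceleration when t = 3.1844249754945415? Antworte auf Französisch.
Nous devons intégrer notre équation du snap s(t) = 144·sin(2·t) 2 fois. En prenant ∫s(t)dt et en appliquant j(0) = -72, nous trouvons j(t) = -72·cos(2·t). L'intégrale du jerk est l'accélération. En utilisant a(0) = 0, nous obtenons a(t) = -36·sin(2·t). En utilisant a(t) = -36·sin(2·t) et en substituant t = 3.1844249754945415, nous trouvons a = -3.08015669630982.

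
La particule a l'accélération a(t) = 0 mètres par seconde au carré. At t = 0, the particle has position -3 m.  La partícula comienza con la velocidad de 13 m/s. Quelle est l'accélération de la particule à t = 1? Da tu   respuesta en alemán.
Aus der Gleichung für die Beschleunigung a(t) = 0, setzen wir t = 1 ein und erhalten a = 0.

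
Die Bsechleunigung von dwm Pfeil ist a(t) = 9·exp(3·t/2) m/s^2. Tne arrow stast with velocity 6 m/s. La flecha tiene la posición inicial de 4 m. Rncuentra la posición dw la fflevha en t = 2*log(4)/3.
Para resolver esto, necesitamos tomar 2 integrales de nuestra ecuación de la aceleración a(t) = 9·exp(3·t/2). Tomando ∫a(t)dt y aplicando v(0) = 6, encontramos v(t) = 6·exp(3·t/2). Integrando la velocidad y usando la condición inicial x(0) = 4, obtenemos x(t) = 4·exp(3·t/2). Usando x(t) = 4·exp(3·t/2) y sustituyendo t = 2*log(4)/3, encontramos x = 16.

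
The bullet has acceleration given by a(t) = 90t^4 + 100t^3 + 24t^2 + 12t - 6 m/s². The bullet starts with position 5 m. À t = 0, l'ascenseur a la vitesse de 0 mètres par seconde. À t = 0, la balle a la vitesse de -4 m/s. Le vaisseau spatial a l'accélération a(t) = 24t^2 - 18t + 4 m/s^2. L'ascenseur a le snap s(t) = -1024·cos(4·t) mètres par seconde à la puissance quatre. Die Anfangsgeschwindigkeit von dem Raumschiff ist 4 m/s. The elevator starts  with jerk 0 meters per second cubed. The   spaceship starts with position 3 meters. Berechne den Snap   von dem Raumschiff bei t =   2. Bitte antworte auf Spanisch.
Para resolver esto, necesitamos tomar 2 derivadas de nuestra ecuación de la aceleración a(t) = 24·t^2 - 18·t + 4. Derivando la aceleración, obtenemos la sacudida: j(t) = 48·t - 18. La derivada de la sacudida da el snap: s(t) = 48. De la ecuación del snap s(t) = 48, sustituimos t = 2 para obtener s = 48.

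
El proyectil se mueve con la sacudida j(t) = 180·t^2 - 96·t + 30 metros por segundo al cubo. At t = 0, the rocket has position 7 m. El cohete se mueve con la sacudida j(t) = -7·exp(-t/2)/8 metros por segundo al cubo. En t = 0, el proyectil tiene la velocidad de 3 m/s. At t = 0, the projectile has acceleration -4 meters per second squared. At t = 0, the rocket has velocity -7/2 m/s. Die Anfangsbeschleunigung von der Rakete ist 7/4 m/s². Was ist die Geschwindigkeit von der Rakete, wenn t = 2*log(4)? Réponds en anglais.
To solve this, we need to take 2 antiderivatives of our jerk equation j(t) = -7·exp(-t/2)/8. The integral of jerk, with a(0) = 7/4, gives acceleration: a(t) = 7·exp(-t/2)/4. The integral of acceleration, with v(0) = -7/2, gives velocity: v(t) = -7·exp(-t/2)/2. Using v(t) = -7·exp(-t/2)/2 and substituting t = 2*log(4), we find v = -7/8.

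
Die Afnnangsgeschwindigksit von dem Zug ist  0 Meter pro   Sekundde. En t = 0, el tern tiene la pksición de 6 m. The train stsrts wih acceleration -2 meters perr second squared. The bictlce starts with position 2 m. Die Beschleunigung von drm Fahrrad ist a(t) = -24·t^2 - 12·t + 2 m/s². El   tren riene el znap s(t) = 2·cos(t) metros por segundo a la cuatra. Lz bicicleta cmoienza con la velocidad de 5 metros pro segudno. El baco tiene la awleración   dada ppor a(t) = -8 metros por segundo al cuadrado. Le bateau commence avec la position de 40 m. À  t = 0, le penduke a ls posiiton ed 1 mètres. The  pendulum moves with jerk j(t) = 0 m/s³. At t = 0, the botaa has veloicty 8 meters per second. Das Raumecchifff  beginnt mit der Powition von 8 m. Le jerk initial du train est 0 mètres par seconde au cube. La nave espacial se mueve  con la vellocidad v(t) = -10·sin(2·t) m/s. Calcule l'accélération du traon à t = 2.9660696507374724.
Pour résoudre ceci, nous devons prendre 2 intégrales de notre équation du snap s(t) = 2·cos(t). L'intégrale du snap, avec j(0) = 0, donne le jerk: j(t) = 2·sin(t). En prenant ∫j(t)dt et en appliquant a(0) = -2, nous trouvons a(t) = -2·cos(t). De l'équation de l'accélération a(t) = -2·cos(t), nous substituons t = 2.9660696507374724 pour obtenir a = 1.96927069035882.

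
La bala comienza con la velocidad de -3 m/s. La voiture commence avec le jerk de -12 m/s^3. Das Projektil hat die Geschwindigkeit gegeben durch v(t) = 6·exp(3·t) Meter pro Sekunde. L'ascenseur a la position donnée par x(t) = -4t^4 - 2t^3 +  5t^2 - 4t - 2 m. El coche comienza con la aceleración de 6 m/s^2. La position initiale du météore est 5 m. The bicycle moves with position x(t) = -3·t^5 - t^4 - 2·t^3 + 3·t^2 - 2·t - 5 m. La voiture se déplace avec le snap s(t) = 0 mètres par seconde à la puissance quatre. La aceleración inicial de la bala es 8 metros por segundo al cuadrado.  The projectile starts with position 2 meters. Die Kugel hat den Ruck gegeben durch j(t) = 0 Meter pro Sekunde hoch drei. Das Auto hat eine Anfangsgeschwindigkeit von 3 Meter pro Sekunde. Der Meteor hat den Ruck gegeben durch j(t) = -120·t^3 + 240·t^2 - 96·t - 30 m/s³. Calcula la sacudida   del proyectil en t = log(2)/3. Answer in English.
To solve this, we need to take 2 derivatives of our velocity equation v(t) = 6·exp(3·t). Differentiating velocity, we get acceleration: a(t) = 18·exp(3·t). Taking d/dt of a(t), we find j(t) = 54·exp(3·t). Using j(t) = 54·exp(3·t) and substituting t = log(2)/3, we find j = 108.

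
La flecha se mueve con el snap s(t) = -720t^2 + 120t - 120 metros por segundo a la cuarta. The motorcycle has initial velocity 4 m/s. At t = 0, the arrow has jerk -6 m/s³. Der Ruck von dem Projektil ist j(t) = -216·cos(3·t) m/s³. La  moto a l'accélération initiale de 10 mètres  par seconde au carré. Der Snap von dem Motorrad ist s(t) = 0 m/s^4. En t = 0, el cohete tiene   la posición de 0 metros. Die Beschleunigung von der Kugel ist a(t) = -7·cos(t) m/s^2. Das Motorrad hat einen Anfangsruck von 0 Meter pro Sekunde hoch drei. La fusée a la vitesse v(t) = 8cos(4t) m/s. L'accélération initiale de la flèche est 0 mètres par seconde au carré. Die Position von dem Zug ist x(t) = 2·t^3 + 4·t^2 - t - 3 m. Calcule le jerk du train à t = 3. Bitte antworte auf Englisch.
We must differentiate our position equation x(t) = 2·t^3 + 4·t^2 - t - 3 3 times. Taking d/dt of x(t), we find v(t) = 6·t^2 + 8·t - 1. The derivative of velocity gives acceleration: a(t) = 12·t + 8. Taking d/dt of a(t), we find j(t) = 12. From the given jerk equation j(t) = 12, we substitute t = 3 to get j = 12.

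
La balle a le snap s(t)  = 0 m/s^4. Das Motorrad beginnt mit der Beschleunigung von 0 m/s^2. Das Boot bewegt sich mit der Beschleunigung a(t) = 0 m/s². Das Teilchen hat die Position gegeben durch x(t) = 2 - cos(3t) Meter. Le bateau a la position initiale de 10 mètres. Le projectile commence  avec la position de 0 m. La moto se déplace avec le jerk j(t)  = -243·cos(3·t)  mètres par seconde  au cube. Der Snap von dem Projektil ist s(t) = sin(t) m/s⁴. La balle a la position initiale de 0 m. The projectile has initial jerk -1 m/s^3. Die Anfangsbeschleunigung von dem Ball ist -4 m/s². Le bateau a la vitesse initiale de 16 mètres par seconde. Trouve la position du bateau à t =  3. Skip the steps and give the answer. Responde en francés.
La réponse est 58.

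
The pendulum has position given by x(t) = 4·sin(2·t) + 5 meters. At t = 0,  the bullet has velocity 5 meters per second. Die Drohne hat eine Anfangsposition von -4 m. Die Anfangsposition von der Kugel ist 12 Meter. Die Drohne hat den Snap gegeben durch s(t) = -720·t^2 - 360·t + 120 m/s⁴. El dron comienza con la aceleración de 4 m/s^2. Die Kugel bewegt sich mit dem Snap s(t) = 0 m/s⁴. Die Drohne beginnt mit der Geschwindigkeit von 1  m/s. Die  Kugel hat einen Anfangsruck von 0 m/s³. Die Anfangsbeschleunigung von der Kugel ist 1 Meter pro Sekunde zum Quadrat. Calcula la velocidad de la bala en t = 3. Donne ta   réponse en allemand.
Wir müssen die Stammfunktion unserer Gleichung für den Snap s(t) = 0 3-mal finden. Das Integral von dem Snap ist der Ruck. Mit j(0) = 0 erhalten wir j(t) = 0. Das Integral von dem Ruck, mit a(0) = 1, ergibt die Beschleunigung: a(t) = 1. Mit ∫a(t)dt und Anwendung von v(0) = 5, finden wir v(t) = t + 5. Wir haben die Geschwindigkeit v(t) = t + 5. Durch Einsetzen von t = 3: v(3) = 8.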